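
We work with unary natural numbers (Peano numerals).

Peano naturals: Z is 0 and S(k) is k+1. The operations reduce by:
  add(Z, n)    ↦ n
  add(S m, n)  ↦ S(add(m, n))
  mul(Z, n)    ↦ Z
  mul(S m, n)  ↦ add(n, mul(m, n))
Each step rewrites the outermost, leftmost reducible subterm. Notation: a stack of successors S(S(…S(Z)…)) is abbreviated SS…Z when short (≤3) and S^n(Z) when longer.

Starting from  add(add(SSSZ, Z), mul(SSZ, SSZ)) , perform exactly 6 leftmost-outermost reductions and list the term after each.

  start: add(add(SSSZ, Z), mul(SSZ, SSZ))
  step 1: add(S(add(SSZ, Z)), mul(SSZ, SSZ))
  step 2: S(add(add(SSZ, Z), mul(SSZ, SSZ)))
  step 3: S(add(S(add(SZ, Z)), mul(SSZ, SSZ)))
  step 4: S(S(add(add(SZ, Z), mul(SSZ, SSZ))))
  step 5: S(S(add(S(add(Z, Z)), mul(SSZ, SSZ))))
  step 6: S(S(S(add(add(Z, Z), mul(SSZ, SSZ)))))

Answer: after 6 steps: S(S(S(add(add(Z, Z), mul(SSZ, SSZ)))))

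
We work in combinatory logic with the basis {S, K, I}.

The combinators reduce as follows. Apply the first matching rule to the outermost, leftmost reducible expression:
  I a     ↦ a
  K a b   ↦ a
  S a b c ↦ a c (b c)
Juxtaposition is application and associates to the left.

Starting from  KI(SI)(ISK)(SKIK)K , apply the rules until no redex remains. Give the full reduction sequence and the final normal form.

Answer: normal form = K  (in 5 steps)

Reduction:
  start: KI(SI)(ISK)(SKIK)K
  →1  I(ISK)(SKIK)K
  →2  ISK(SKIK)K
  →3  SK(SKIK)K
  →4  KK(SKIKK)
  →5  K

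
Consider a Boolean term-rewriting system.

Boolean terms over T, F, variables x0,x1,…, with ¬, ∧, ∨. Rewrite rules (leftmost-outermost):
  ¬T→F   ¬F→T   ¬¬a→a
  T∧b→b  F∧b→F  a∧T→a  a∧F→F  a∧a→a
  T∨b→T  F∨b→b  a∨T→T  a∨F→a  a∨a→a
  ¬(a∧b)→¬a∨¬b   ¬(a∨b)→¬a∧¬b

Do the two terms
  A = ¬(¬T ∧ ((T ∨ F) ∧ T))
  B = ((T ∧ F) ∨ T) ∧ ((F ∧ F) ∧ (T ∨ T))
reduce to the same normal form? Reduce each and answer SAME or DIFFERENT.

Answer: DIFFERENT — A ⇓ T, B ⇓ F

Derivation:
Term A:
  start: ¬(¬T ∧ ((T ∨ F) ∧ T))
  step 1: ¬¬T ∨ ¬((T ∨ F) ∧ T)
  step 2: T ∨ ¬((T ∨ F) ∧ T)
  step 3: T

Term B:
  start: ((T ∧ F) ∨ T) ∧ ((F ∧ F) ∧ (T ∨ T))
  step 1: T ∧ ((F ∧ F) ∧ (T ∨ T))
  step 2: (F ∧ F) ∧ (T ∨ T)
  step 3: F ∧ (T ∨ T)
  step 4: F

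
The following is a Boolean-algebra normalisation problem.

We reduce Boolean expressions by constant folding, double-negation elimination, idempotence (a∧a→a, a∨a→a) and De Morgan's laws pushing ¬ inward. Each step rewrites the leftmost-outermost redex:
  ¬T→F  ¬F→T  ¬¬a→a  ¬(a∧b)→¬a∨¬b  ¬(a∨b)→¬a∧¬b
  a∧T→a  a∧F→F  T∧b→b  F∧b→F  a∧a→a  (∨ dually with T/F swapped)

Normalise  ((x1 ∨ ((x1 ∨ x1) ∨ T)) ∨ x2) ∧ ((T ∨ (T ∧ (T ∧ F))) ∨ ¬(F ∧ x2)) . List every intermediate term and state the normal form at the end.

  start: ((x1 ∨ ((x1 ∨ x1) ∨ T)) ∨ x2) ∧ ((T ∨ (T ∧ (T ∧ F))) ∨ ¬(F ∧ x2))
  →1  ((x1 ∨ T) ∨ x2) ∧ ((T ∨ (T ∧ (T ∧ F))) ∨ ¬(F ∧ x2))
  →2  (T ∨ x2) ∧ ((T ∨ (T ∧ (T ∧ F))) ∨ ¬(F ∧ x2))
  →3  T ∧ ((T ∨ (T ∧ (T ∧ F))) ∨ ¬(F ∧ x2))
  →4  (T ∨ (T ∧ (T ∧ F))) ∨ ¬(F ∧ x2)
  →5  T ∨ ¬(F ∧ x2)
  →6  T

Answer: normal form = T  (in 6 steps)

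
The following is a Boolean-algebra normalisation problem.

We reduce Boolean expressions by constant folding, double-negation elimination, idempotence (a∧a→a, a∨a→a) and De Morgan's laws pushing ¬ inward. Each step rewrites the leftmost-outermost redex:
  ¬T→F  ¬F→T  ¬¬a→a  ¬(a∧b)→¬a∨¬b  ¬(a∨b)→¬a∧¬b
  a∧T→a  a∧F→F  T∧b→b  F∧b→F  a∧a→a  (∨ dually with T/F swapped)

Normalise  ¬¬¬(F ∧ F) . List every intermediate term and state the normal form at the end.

  start: ¬¬¬(F ∧ F)
  [1] ¬(F ∧ F)
  [2] ¬F ∨ ¬F
  [3] ¬F
  [4] T

Answer: normal form = T  (in 4 steps)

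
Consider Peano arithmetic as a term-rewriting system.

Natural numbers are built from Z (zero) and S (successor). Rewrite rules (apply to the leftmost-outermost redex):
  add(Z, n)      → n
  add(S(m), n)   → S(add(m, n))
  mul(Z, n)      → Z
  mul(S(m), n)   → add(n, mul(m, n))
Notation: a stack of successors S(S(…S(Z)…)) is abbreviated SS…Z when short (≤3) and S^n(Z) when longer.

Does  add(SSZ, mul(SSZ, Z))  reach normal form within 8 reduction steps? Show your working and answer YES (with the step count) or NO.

Answer: YES — reaches normal form SSZ in 8 ≤ 8 steps

Working:
  start: add(SSZ, mul(SSZ, Z))
  →1  S(add(SZ, mul(SSZ, Z)))
  →2  S(S(add(Z, mul(SSZ, Z))))
  →3  S(S(mul(SSZ, Z)))
  →4  S(S(add(Z, mul(SZ, Z))))
  →5  S(S(mul(SZ, Z)))
  →6  S(S(add(Z, mul(Z, Z))))
  →7  S(S(mul(Z, Z)))
  →8  SSZ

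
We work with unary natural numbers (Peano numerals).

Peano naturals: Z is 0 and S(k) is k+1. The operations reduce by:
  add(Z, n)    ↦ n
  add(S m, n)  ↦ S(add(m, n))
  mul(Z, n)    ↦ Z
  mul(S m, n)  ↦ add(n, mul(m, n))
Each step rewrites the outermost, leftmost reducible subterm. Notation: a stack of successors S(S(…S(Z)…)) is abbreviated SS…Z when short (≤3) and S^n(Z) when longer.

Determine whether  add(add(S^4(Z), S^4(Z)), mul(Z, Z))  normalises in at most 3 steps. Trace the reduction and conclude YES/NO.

  start: add(add(S^4(Z), S^4(Z)), mul(Z, Z))
  step 1: add(S(add(SSSZ, S^4(Z))), mul(Z, Z))
  step 2: S(add(add(SSSZ, S^4(Z)), mul(Z, Z)))
  step 3: S(add(S(add(SSZ, S^4(Z))), mul(Z, Z)))

Answer: NO — after 3 steps the term is S(add(S(add(SSZ, S^4(Z))), mul(Z, Z))), not yet normal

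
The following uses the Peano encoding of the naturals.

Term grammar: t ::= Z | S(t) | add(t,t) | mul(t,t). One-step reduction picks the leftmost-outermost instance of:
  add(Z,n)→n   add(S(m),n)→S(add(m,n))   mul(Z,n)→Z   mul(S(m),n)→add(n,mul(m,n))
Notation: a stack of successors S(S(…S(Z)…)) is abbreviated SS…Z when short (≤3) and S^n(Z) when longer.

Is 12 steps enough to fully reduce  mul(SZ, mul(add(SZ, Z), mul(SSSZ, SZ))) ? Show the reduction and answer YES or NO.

  start: mul(SZ, mul(add(SZ, Z), mul(SSSZ, SZ)))
  [1] add(mul(add(SZ, Z), mul(SSSZ, SZ)), mul(Z, mul(add(SZ, Z), mul(SSSZ, SZ))))
  [2] add(mul(S(add(Z, Z)), mul(SSSZ, SZ)), mul(Z, mul(add(SZ, Z), mul(SSSZ, SZ))))
  [3] add(add(mul(SSSZ, SZ), mul(add(Z, Z), mul(SSSZ, SZ))), mul(Z, mul(add(SZ, Z), mul(SSSZ, SZ))))
  [4] add(add(add(SZ, mul(SSZ, SZ)), mul(add(Z, Z), mul(SSSZ, SZ))), mul(Z, mul(add(SZ, Z), mul(SSSZ, SZ))))
  [5] add(add(S(add(Z, mul(SSZ, SZ))), mul(add(Z, Z), mul(SSSZ, SZ))), mul(Z, mul(add(SZ, Z), mul(SSSZ, SZ))))
  [6] add(S(add(add(Z, mul(SSZ, SZ)), mul(add(Z, Z), mul(SSSZ, SZ)))), mul(Z, mul(add(SZ, Z), mul(SSSZ, SZ))))
  [7] S(add(add(add(Z, mul(SSZ, SZ)), mul(add(Z, Z), mul(SSSZ, SZ))), mul(Z, mul(add(SZ, Z), mul(SSSZ, SZ)))))
  [8] S(add(add(mul(SSZ, SZ), mul(add(Z, Z), mul(SSSZ, SZ))), mul(Z, mul(add(SZ, Z), mul(SSSZ, SZ)))))
  [9] S(add(add(add(SZ, mul(SZ, SZ)), mul(add(Z, Z), mul(SSSZ, SZ))), mul(Z, mul(add(SZ, Z), mul(SSSZ, SZ)))))
  [10] S(add(add(S(add(Z, mul(SZ, SZ))), mul(add(Z, Z), mul(SSSZ, SZ))), mul(Z, mul(add(SZ, Z), mul(SSSZ, SZ)))))
  [11] S(add(S(add(add(Z, mul(SZ, SZ)), mul(add(Z, Z), mul(SSSZ, SZ)))), mul(Z, mul(add(SZ, Z), mul(SSSZ, SZ)))))
  [12] S(S(add(add(add(Z, mul(SZ, SZ)), mul(add(Z, Z), mul(SSSZ, SZ))), mul(Z, mul(add(SZ, Z), mul(SSSZ, SZ))))))

Answer: NO — after 12 steps the term is S(S(add(add(add(Z, mul(SZ, SZ)), mul(add(Z, Z), mul(SSSZ, SZ))), mul(Z, mul(add(SZ, Z), mul(SSSZ, SZ)))))), not yet normal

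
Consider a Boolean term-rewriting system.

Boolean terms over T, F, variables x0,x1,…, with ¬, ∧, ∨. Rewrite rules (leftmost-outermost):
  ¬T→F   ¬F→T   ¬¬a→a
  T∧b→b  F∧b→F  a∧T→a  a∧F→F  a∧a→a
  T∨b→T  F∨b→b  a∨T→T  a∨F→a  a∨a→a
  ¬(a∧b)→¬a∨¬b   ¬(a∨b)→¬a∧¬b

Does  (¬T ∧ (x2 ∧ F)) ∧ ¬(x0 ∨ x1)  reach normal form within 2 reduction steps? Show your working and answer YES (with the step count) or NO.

  start: (¬T ∧ (x2 ∧ F)) ∧ ¬(x0 ∨ x1)
  [1] (F ∧ (x2 ∧ F)) ∧ ¬(x0 ∨ x1)
  [2] F ∧ ¬(x0 ∨ x1)

Answer: NO — after 2 steps the term is F ∧ ¬(x0 ∨ x1), not yet normal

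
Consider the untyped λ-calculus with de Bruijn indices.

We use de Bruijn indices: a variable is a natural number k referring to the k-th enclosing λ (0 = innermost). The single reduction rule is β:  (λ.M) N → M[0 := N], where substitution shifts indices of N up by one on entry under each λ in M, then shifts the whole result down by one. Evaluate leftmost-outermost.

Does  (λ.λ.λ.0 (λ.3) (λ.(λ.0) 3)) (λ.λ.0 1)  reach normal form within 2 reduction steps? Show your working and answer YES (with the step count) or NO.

  start: (λ.λ.λ.0 (λ.3) (λ.(λ.0) 3)) (λ.λ.0 1)
  [1] λ.λ.0 (λ.λ.λ.0 1) (λ.(λ.0) (λ.λ.0 1))
  [2] λ.λ.0 (λ.λ.λ.0 1) (λ.λ.λ.0 1)

Answer: YES — reaches normal form λ.λ.0 (λ.λ.λ.0 1) (λ.λ.λ.0 1) in 2 ≤ 2 steps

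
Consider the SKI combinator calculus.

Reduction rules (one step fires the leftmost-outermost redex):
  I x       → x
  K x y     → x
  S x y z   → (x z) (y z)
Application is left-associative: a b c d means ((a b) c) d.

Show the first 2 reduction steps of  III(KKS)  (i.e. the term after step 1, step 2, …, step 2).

Answer: after 2 steps: I(KKS)

Derivation:
  start: III(KKS)
  →1  II(KKS)
  →2  I(KKS)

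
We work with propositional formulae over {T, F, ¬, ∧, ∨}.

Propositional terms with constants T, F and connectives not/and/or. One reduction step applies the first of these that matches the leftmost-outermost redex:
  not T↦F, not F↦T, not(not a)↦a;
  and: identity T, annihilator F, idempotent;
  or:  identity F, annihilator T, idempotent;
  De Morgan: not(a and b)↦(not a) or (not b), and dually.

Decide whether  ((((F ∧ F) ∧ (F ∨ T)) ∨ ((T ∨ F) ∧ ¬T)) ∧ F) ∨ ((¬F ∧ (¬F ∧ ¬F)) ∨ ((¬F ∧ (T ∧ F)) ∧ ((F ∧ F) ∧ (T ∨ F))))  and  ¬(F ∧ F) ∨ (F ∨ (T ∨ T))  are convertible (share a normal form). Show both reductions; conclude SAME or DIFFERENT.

Answer: SAME — A ⇓ T, B ⇓ T

Reduction:
Term A:
  start: ((((F ∧ F) ∧ (F ∨ T)) ∨ ((T ∨ F) ∧ ¬T)) ∧ F) ∨ ((¬F ∧ (¬F ∧ ¬F)) ∨ ((¬F ∧ (T ∧ F)) ∧ ((F ∧ F) ∧ (T ∨ F))))
  [1] F ∨ ((¬F ∧ (¬F ∧ ¬F)) ∨ ((¬F ∧ (T ∧ F)) ∧ ((F ∧ F) ∧ (T ∨ F))))
  [2] (¬F ∧ (¬F ∧ ¬F)) ∨ ((¬F ∧ (T ∧ F)) ∧ ((F ∧ F) ∧ (T ∨ F)))
  [3] (T ∧ (¬F ∧ ¬F)) ∨ ((¬F ∧ (T ∧ F)) ∧ ((F ∧ F) ∧ (T ∨ F)))
  [4] (¬F ∧ ¬F) ∨ ((¬F ∧ (T ∧ F)) ∧ ((F ∧ F) ∧ (T ∨ F)))
  [5] ¬F ∨ ((¬F ∧ (T ∧ F)) ∧ ((F ∧ F) ∧ (T ∨ F)))
  [6] T ∨ ((¬F ∧ (T ∧ F)) ∧ ((F ∧ F) ∧ (T ∨ F)))
  [7] T

Term B:
  start: ¬(F ∧ F) ∨ (F ∨ (T ∨ T))
  [1] (¬F ∨ ¬F) ∨ (F ∨ (T ∨ T))
  [2] ¬F ∨ (F ∨ (T ∨ T))
  [3] T ∨ (F ∨ (T ∨ T))
  [4] T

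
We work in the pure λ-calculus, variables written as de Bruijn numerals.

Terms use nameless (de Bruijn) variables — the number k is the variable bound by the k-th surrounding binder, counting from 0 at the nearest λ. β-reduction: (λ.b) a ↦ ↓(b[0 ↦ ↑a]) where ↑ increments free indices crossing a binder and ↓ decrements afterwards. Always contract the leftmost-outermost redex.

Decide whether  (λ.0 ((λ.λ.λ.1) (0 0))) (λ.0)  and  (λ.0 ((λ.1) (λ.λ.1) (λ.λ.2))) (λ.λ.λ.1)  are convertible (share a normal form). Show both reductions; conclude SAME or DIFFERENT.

Term A:
  start: (λ.0 ((λ.λ.λ.1) (0 0))) (λ.0)
  [1] (λ.0) ((λ.λ.λ.1) ((λ.0) (λ.0)))
  [2] (λ.λ.λ.1) ((λ.0) (λ.0))
  [3] λ.λ.1

Term B:
  start: (λ.0 ((λ.1) (λ.λ.1) (λ.λ.2))) (λ.λ.λ.1)
  [1] (λ.λ.λ.1) ((λ.λ.λ.λ.1) (λ.λ.1) (λ.λ.λ.λ.λ.1))
  [2] λ.λ.1

Answer: SAME — A ⇓ λ.λ.1, B ⇓ λ.λ.1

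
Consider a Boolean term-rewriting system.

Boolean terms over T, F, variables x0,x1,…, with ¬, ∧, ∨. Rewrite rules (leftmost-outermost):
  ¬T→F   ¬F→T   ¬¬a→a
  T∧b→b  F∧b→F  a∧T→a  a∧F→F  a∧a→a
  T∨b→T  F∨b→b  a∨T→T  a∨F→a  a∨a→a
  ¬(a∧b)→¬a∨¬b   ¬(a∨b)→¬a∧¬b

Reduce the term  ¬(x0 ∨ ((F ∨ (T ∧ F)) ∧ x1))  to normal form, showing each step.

Answer: normal form = ¬x0  (in 11 steps)

Derivation:
  start: ¬(x0 ∨ ((F ∨ (T ∧ F)) ∧ x1))
  [1] ¬x0 ∧ ¬((F ∨ (T ∧ F)) ∧ x1)
  [2] ¬x0 ∧ (¬(F ∨ (T ∧ F)) ∨ ¬x1)
  [3] ¬x0 ∧ ((¬F ∧ ¬(T ∧ F)) ∨ ¬x1)
  [4] ¬x0 ∧ ((T ∧ ¬(T ∧ F)) ∨ ¬x1)
  [5] ¬x0 ∧ (¬(T ∧ F) ∨ ¬x1)
  [6] ¬x0 ∧ ((¬T ∨ ¬F) ∨ ¬x1)
  [7] ¬x0 ∧ ((F ∨ ¬F) ∨ ¬x1)
  [8] ¬x0 ∧ (¬F ∨ ¬x1)
  [9] ¬x0 ∧ (T ∨ ¬x1)
  [10] ¬x0 ∧ T
  [11] ¬x0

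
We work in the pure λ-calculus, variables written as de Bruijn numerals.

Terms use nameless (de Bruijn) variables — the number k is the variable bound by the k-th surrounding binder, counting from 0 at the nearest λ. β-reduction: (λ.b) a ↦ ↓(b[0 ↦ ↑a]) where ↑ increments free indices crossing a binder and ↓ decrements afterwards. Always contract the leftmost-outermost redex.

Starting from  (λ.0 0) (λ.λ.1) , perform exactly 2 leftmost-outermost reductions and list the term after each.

  start: (λ.0 0) (λ.λ.1)
  step 1: (λ.λ.1) (λ.λ.1)
  step 2: λ.λ.λ.1

Answer: after 2 steps: λ.λ.λ.1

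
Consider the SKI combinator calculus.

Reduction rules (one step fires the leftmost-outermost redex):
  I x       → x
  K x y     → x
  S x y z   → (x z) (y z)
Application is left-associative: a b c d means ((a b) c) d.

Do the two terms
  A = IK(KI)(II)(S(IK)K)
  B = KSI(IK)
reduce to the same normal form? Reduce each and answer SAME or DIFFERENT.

Term A:
  start: IK(KI)(II)(S(IK)K)
  [1] K(KI)(II)(S(IK)K)
  [2] KI(S(IK)K)
  [3] I

Term B:
  start: KSI(IK)
  [1] S(IK)
  [2] SK

Answer: DIFFERENT — A ⇓ I, B ⇓ SK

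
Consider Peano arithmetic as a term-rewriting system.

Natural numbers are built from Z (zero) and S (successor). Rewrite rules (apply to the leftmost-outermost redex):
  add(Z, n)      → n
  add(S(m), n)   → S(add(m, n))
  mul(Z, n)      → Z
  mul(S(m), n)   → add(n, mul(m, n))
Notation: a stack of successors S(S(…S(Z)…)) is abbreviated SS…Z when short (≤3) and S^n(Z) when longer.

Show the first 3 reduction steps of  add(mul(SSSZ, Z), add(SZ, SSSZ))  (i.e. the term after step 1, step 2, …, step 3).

Answer: after 3 steps: add(add(Z, mul(SZ, Z)), add(SZ, SSSZ))

Derivation:
  start: add(mul(SSSZ, Z), add(SZ, SSSZ))
  [1] add(add(Z, mul(SSZ, Z)), add(SZ, SSSZ))
  [2] add(mul(SSZ, Z), add(SZ, SSSZ))
  [3] add(add(Z, mul(SZ, Z)), add(SZ, SSSZ))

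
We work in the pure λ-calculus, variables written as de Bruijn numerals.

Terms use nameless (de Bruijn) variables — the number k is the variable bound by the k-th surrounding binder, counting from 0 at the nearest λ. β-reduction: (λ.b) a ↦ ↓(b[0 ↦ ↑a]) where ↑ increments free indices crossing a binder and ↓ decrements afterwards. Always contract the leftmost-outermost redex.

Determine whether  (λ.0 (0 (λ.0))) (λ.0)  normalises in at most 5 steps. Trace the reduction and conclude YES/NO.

Answer: YES — reaches normal form λ.0 in 3 ≤ 5 steps

Reduction:
  start: (λ.0 (0 (λ.0))) (λ.0)
  [1] (λ.0) ((λ.0) (λ.0))
  [2] (λ.0) (λ.0)
  [3] λ.0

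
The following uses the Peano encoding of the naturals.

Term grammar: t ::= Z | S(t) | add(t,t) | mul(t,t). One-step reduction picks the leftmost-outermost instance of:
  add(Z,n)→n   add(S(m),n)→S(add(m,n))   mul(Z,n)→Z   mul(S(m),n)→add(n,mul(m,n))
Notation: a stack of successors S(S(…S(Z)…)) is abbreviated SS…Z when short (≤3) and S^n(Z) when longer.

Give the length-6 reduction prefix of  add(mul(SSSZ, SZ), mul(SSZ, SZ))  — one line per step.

  start: add(mul(SSSZ, SZ), mul(SSZ, SZ))
  step 1: add(add(SZ, mul(SSZ, SZ)), mul(SSZ, SZ))
  step 2: add(S(add(Z, mul(SSZ, SZ))), mul(SSZ, SZ))
  step 3: S(add(add(Z, mul(SSZ, SZ)), mul(SSZ, SZ)))
  step 4: S(add(mul(SSZ, SZ), mul(SSZ, SZ)))
  step 5: S(add(add(SZ, mul(SZ, SZ)), mul(SSZ, SZ)))
  step 6: S(add(S(add(Z, mul(SZ, SZ))), mul(SSZ, SZ)))

Answer: after 6 steps: S(add(S(add(Z, mul(SZ, SZ))), mul(SSZ, SZ)))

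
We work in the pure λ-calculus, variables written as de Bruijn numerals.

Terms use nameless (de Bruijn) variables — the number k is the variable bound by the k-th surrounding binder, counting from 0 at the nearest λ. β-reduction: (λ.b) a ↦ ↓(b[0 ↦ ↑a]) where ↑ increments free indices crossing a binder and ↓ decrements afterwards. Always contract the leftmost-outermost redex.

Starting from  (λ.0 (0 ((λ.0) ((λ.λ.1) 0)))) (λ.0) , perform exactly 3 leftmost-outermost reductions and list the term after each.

  start: (λ.0 (0 ((λ.0) ((λ.λ.1) 0)))) (λ.0)
  [1] (λ.0) ((λ.0) ((λ.0) ((λ.λ.1) (λ.0))))
  [2] (λ.0) ((λ.0) ((λ.λ.1) (λ.0)))
  [3] (λ.0) ((λ.λ.1) (λ.0))

Answer: after 3 steps: (λ.0) ((λ.λ.1) (λ.0))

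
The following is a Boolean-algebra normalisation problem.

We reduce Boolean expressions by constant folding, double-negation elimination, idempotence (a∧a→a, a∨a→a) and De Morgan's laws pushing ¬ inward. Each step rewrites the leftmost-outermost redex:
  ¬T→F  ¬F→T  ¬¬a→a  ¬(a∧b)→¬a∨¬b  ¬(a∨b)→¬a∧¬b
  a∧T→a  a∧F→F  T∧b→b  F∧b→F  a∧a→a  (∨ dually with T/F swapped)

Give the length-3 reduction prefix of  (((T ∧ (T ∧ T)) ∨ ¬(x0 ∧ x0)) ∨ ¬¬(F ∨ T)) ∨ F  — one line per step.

Answer: after 3 steps: (T ∨ ¬(x0 ∧ x0)) ∨ ¬¬(F ∨ T)

Derivation:
  start: (((T ∧ (T ∧ T)) ∨ ¬(x0 ∧ x0)) ∨ ¬¬(F ∨ T)) ∨ F
  →1  ((T ∧ (T ∧ T)) ∨ ¬(x0 ∧ x0)) ∨ ¬¬(F ∨ T)
  →2  ((T ∧ T) ∨ ¬(x0 ∧ x0)) ∨ ¬¬(F ∨ T)
  →3  (T ∨ ¬(x0 ∧ x0)) ∨ ¬¬(F ∨ T)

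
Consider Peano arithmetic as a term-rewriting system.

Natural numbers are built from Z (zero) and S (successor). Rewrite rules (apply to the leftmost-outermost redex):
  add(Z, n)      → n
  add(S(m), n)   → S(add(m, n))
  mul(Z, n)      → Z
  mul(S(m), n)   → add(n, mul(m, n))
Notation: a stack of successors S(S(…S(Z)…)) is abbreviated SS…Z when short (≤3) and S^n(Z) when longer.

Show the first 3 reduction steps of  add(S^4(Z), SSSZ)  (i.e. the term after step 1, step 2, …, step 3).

  start: add(S^4(Z), SSSZ)
  step 1: S(add(SSSZ, SSSZ))
  step 2: S(S(add(SSZ, SSSZ)))
  step 3: S(S(S(add(SZ, SSSZ))))

Answer: after 3 steps: S(S(S(add(SZ, SSSZ))))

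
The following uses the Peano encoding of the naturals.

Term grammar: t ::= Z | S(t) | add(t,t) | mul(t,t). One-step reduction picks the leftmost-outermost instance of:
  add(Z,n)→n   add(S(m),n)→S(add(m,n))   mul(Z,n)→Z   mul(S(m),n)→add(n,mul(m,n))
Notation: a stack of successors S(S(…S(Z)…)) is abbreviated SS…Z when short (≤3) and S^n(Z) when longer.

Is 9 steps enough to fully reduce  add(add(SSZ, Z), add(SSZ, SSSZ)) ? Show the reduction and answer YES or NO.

  start: add(add(SSZ, Z), add(SSZ, SSSZ))
  step 1: add(S(add(SZ, Z)), add(SSZ, SSSZ))
  step 2: S(add(add(SZ, Z), add(SSZ, SSSZ)))
  step 3: S(add(S(add(Z, Z)), add(SSZ, SSSZ)))
  step 4: S(S(add(add(Z, Z), add(SSZ, SSSZ))))
  step 5: S(S(add(Z, add(SSZ, SSSZ))))
  step 6: S(S(add(SSZ, SSSZ)))
  step 7: S(S(S(add(SZ, SSSZ))))
  step 8: S(S(S(S(add(Z, SSSZ)))))
  step 9: S^7(Z)

Answer: YES — reaches normal form S^7(Z) in 9 ≤ 9 steps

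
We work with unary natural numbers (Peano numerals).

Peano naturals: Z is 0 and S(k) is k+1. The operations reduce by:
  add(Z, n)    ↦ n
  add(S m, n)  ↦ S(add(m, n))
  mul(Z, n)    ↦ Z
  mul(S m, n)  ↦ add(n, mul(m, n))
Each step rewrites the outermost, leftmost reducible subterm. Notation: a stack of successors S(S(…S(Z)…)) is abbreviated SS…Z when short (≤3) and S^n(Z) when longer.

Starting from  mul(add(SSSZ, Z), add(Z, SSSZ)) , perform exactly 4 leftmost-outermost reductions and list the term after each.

Answer: after 4 steps: S(add(SSZ, mul(add(SSZ, Z), add(Z, SSSZ))))

Working:
  start: mul(add(SSSZ, Z), add(Z, SSSZ))
  →1  mul(S(add(SSZ, Z)), add(Z, SSSZ))
  →2  add(add(Z, SSSZ), mul(add(SSZ, Z), add(Z, SSSZ)))
  →3  add(SSSZ, mul(add(SSZ, Z), add(Z, SSSZ)))
  →4  S(add(SSZ, mul(add(SSZ, Z), add(Z, SSSZ))))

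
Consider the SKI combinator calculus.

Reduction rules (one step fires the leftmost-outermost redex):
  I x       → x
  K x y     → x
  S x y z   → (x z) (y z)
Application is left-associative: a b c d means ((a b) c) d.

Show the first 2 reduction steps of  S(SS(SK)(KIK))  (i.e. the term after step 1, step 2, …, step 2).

Answer: after 2 steps: S(SI(SK(KIK)))

Working:
  start: S(SS(SK)(KIK))
  step 1: S(S(KIK)(SK(KIK)))
  step 2: S(SI(SK(KIK)))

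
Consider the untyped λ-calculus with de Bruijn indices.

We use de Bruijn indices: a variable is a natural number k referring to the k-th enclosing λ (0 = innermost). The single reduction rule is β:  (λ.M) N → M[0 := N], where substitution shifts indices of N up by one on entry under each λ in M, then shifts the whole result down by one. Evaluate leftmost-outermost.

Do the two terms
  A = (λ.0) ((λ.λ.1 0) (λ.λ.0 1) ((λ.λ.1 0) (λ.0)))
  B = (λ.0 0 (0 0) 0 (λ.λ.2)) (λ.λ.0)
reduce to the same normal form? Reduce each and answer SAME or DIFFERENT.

Term A:
  start: (λ.0) ((λ.λ.1 0) (λ.λ.0 1) ((λ.λ.1 0) (λ.0)))
  step 1: (λ.λ.1 0) (λ.λ.0 1) ((λ.λ.1 0) (λ.0))
  step 2: (λ.(λ.λ.0 1) 0) ((λ.λ.1 0) (λ.0))
  step 3: (λ.λ.0 1) ((λ.λ.1 0) (λ.0))
  step 4: λ.0 ((λ.λ.1 0) (λ.0))
  step 5: λ.0 (λ.(λ.0) 0)
  step 6: λ.0 (λ.0)

Term B:
  start: (λ.0 0 (0 0) 0 (λ.λ.2)) (λ.λ.0)
  step 1: (λ.λ.0) (λ.λ.0) ((λ.λ.0) (λ.λ.0)) (λ.λ.0) (λ.λ.λ.λ.0)
  step 2: (λ.0) ((λ.λ.0) (λ.λ.0)) (λ.λ.0) (λ.λ.λ.λ.0)
  step 3: (λ.λ.0) (λ.λ.0) (λ.λ.0) (λ.λ.λ.λ.0)
  step 4: (λ.0) (λ.λ.0) (λ.λ.λ.λ.0)
  step 5: (λ.λ.0) (λ.λ.λ.λ.0)
  step 6: λ.0

Answer: DIFFERENT — A ⇓ λ.0 (λ.0), B ⇓ λ.0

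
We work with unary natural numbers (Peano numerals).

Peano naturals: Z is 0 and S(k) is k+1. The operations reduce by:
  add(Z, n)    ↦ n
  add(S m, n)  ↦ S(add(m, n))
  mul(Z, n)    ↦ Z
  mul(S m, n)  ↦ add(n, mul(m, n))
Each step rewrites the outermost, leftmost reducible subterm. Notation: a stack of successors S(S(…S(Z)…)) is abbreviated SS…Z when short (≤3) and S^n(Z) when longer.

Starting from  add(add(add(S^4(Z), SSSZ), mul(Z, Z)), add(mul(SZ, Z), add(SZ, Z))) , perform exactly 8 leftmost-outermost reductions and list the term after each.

Answer: after 8 steps: S(S(add(S(add(add(SZ, SSSZ), mul(Z, Z))), add(mul(SZ, Z), add(SZ, Z)))))

Reduction:
  start: add(add(add(S^4(Z), SSSZ), mul(Z, Z)), add(mul(SZ, Z), add(SZ, Z)))
  [1] add(add(S(add(SSSZ, SSSZ)), mul(Z, Z)), add(mul(SZ, Z), add(SZ, Z)))
  [2] add(S(add(add(SSSZ, SSSZ), mul(Z, Z))), add(mul(SZ, Z), add(SZ, Z)))
  [3] S(add(add(add(SSSZ, SSSZ), mul(Z, Z)), add(mul(SZ, Z), add(SZ, Z))))
  [4] S(add(add(S(add(SSZ, SSSZ)), mul(Z, Z)), add(mul(SZ, Z), add(SZ, Z))))
  [5] S(add(S(add(add(SSZ, SSSZ), mul(Z, Z))), add(mul(SZ, Z), add(SZ, Z))))
  [6] S(S(add(add(add(SSZ, SSSZ), mul(Z, Z)), add(mul(SZ, Z), add(SZ, Z)))))
  [7] S(S(add(add(S(add(SZ, SSSZ)), mul(Z, Z)), add(mul(SZ, Z), add(SZ, Z)))))
  [8] S(S(add(S(add(add(SZ, SSSZ), mul(Z, Z))), add(mul(SZ, Z), add(SZ, Z)))))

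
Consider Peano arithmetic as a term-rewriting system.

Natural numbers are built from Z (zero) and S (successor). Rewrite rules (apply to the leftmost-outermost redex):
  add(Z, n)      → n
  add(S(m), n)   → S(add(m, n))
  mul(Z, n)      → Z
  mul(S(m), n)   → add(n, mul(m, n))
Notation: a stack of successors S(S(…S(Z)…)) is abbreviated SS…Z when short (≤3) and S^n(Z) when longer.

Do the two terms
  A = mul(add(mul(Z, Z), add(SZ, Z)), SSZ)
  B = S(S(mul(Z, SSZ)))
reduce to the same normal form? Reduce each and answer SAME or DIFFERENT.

Answer: SAME — A ⇓ SSZ, B ⇓ SSZ

Reduction:
Term A:
  start: mul(add(mul(Z, Z), add(SZ, Z)), SSZ)
  [1] mul(add(Z, add(SZ, Z)), SSZ)
  [2] mul(add(SZ, Z), SSZ)
  [3] mul(S(add(Z, Z)), SSZ)
  [4] add(SSZ, mul(add(Z, Z), SSZ))
  [5] S(add(SZ, mul(add(Z, Z), SSZ)))
  [6] S(S(add(Z, mul(add(Z, Z), SSZ))))
  [7] S(S(mul(add(Z, Z), SSZ)))
  [8] S(S(mul(Z, SSZ)))
  [9] SSZ

Term B:
  start: S(S(mul(Z, SSZ)))
  [1] SSZ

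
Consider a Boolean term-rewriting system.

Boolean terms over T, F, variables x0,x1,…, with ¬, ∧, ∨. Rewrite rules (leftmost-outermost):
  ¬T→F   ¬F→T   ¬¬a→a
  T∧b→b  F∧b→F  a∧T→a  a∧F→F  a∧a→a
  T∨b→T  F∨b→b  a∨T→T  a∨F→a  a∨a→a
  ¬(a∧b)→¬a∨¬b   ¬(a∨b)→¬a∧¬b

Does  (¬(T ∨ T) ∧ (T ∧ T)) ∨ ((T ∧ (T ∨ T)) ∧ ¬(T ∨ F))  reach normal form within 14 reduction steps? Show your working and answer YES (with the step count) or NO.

  start: (¬(T ∨ T) ∧ (T ∧ T)) ∨ ((T ∧ (T ∨ T)) ∧ ¬(T ∨ F))
  →1  ((¬T ∧ ¬T) ∧ (T ∧ T)) ∨ ((T ∧ (T ∨ T)) ∧ ¬(T ∨ F))
  →2  (¬T ∧ (T ∧ T)) ∨ ((T ∧ (T ∨ T)) ∧ ¬(T ∨ F))
  →3  (F ∧ (T ∧ T)) ∨ ((T ∧ (T ∨ T)) ∧ ¬(T ∨ F))
  →4  F ∨ ((T ∧ (T ∨ T)) ∧ ¬(T ∨ F))
  →5  (T ∧ (T ∨ T)) ∧ ¬(T ∨ F)
  →6  (T ∨ T) ∧ ¬(T ∨ F)
  →7  T ∧ ¬(T ∨ F)
  →8  ¬(T ∨ F)
  →9  ¬T ∧ ¬F
  →10  F ∧ ¬F
  →11  F

Answer: YES — reaches normal form F in 11 ≤ 14 steps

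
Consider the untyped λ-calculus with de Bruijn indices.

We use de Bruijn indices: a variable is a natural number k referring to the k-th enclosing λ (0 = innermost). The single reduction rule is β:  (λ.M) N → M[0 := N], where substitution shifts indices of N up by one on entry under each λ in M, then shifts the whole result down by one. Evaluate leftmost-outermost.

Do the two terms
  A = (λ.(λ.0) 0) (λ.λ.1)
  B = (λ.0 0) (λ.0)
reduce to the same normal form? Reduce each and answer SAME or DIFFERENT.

Answer: DIFFERENT — A ⇓ λ.λ.1, B ⇓ λ.0

Working:
Term A:
  start: (λ.(λ.0) 0) (λ.λ.1)
  →1  (λ.0) (λ.λ.1)
  →2  λ.λ.1

Term B:
  start: (λ.0 0) (λ.0)
  →1  (λ.0) (λ.0)
  →2  λ.0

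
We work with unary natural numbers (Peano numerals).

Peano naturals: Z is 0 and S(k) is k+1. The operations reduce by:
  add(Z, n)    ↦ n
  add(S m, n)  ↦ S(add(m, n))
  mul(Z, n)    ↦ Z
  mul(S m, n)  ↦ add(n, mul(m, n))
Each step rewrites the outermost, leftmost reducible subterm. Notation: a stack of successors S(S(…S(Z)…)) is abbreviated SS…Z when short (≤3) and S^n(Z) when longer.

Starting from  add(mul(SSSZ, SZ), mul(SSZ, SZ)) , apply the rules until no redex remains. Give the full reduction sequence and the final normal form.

Answer: normal form = S^5(Z)  (in 21 steps)

Reduction:
  start: add(mul(SSSZ, SZ), mul(SSZ, SZ))
  [1] add(add(SZ, mul(SSZ, SZ)), mul(SSZ, SZ))
  [2] add(S(add(Z, mul(SSZ, SZ))), mul(SSZ, SZ))
  [3] S(add(add(Z, mul(SSZ, SZ)), mul(SSZ, SZ)))
  [4] S(add(mul(SSZ, SZ), mul(SSZ, SZ)))
  [5] S(add(add(SZ, mul(SZ, SZ)), mul(SSZ, SZ)))
  [6] S(add(S(add(Z, mul(SZ, SZ))), mul(SSZ, SZ)))
  [7] S(S(add(add(Z, mul(SZ, SZ)), mul(SSZ, SZ))))
  [8] S(S(add(mul(SZ, SZ), mul(SSZ, SZ))))
  [9] S(S(add(add(SZ, mul(Z, SZ)), mul(SSZ, SZ))))
  [10] S(S(add(S(add(Z, mul(Z, SZ))), mul(SSZ, SZ))))
  [11] S(S(S(add(add(Z, mul(Z, SZ)), mul(SSZ, SZ)))))
  [12] S(S(S(add(mul(Z, SZ), mul(SSZ, SZ)))))
  [13] S(S(S(add(Z, mul(SSZ, SZ)))))
  [14] S(S(S(mul(SSZ, SZ))))
  [15] S(S(S(add(SZ, mul(SZ, SZ)))))
  [16] S(S(S(S(add(Z, mul(SZ, SZ))))))
  [17] S(S(S(S(mul(SZ, SZ)))))
  [18] S(S(S(S(add(SZ, mul(Z, SZ))))))
  [19] S(S(S(S(S(add(Z, mul(Z, SZ)))))))
  [20] S(S(S(S(S(mul(Z, SZ))))))
  [21] S^5(Z)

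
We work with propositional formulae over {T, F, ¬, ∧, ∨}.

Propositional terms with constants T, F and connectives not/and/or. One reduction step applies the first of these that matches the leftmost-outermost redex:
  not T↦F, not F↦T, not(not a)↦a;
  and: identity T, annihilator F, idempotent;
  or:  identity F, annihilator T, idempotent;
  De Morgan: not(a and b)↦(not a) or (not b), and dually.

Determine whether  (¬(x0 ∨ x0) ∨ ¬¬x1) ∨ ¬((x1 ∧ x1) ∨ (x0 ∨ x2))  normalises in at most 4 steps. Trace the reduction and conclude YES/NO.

  start: (¬(x0 ∨ x0) ∨ ¬¬x1) ∨ ¬((x1 ∧ x1) ∨ (x0 ∨ x2))
  →1  ((¬x0 ∧ ¬x0) ∨ ¬¬x1) ∨ ¬((x1 ∧ x1) ∨ (x0 ∨ x2))
  →2  (¬x0 ∨ ¬¬x1) ∨ ¬((x1 ∧ x1) ∨ (x0 ∨ x2))
  →3  (¬x0 ∨ x1) ∨ ¬((x1 ∧ x1) ∨ (x0 ∨ x2))
  →4  (¬x0 ∨ x1) ∨ (¬(x1 ∧ x1) ∧ ¬(x0 ∨ x2))

Answer: NO — after 4 steps the term is (¬x0 ∨ x1) ∨ (¬(x1 ∧ x1) ∧ ¬(x0 ∨ x2)), not yet normal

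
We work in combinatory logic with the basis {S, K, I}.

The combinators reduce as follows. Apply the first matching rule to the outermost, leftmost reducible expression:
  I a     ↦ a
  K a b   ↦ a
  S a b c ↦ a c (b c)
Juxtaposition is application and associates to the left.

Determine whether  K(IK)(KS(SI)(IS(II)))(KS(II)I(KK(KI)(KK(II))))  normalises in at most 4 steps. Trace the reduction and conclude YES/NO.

  start: K(IK)(KS(SI)(IS(II)))(KS(II)I(KK(KI)(KK(II))))
  [1] IK(KS(II)I(KK(KI)(KK(II))))
  [2] K(KS(II)I(KK(KI)(KK(II))))
  [3] K(SI(KK(KI)(KK(II))))
  [4] K(SI(K(KK(II))))

Answer: NO — after 4 steps the term is K(SI(K(KK(II)))), not yet normal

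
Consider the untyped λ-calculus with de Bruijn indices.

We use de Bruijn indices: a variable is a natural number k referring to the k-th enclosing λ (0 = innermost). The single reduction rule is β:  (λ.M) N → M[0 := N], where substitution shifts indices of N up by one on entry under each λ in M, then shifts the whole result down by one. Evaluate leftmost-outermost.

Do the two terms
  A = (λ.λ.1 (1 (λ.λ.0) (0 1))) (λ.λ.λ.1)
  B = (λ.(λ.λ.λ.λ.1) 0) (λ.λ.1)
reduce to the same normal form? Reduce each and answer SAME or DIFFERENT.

Term A:
  start: (λ.λ.1 (1 (λ.λ.0) (0 1))) (λ.λ.λ.1)
  →1  λ.(λ.λ.λ.1) ((λ.λ.λ.1) (λ.λ.0) (0 (λ.λ.λ.1)))
  →2  λ.λ.λ.1

Term B:
  start: (λ.(λ.λ.λ.λ.1) 0) (λ.λ.1)
  →1  (λ.λ.λ.λ.1) (λ.λ.1)
  →2  λ.λ.λ.1

Answer: SAME — A ⇓ λ.λ.λ.1, B ⇓ λ.λ.λ.1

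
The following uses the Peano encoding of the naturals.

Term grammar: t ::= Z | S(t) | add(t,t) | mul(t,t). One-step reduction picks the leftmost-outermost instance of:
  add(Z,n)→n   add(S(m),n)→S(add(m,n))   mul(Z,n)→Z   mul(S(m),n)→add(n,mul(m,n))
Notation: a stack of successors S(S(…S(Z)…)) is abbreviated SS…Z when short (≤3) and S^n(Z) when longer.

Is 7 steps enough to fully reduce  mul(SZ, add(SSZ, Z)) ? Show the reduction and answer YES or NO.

Answer: NO — after 7 steps the term is S(S(mul(Z, add(SSZ, Z)))), not yet normal

Reduction:
  start: mul(SZ, add(SSZ, Z))
  step 1: add(add(SSZ, Z), mul(Z, add(SSZ, Z)))
  step 2: add(S(add(SZ, Z)), mul(Z, add(SSZ, Z)))
  step 3: S(add(add(SZ, Z), mul(Z, add(SSZ, Z))))
  step 4: S(add(S(add(Z, Z)), mul(Z, add(SSZ, Z))))
  step 5: S(S(add(add(Z, Z), mul(Z, add(SSZ, Z)))))
  step 6: S(S(add(Z, mul(Z, add(SSZ, Z)))))
  step 7: S(S(mul(Z, add(SSZ, Z))))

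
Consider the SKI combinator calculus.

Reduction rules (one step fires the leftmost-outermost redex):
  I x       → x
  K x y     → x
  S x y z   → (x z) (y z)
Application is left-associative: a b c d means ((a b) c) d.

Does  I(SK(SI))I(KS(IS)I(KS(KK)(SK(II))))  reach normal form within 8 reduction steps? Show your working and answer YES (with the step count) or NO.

  start: I(SK(SI))I(KS(IS)I(KS(KK)(SK(II))))
  →1  SK(SI)I(KS(IS)I(KS(KK)(SK(II))))
  →2  KI(SII)(KS(IS)I(KS(KK)(SK(II))))
  →3  I(KS(IS)I(KS(KK)(SK(II))))
  →4  KS(IS)I(KS(KK)(SK(II)))
  →5  SI(KS(KK)(SK(II)))
  →6  SI(S(SK(II)))
  →7  SI(S(SKI))

Answer: YES — reaches normal form SI(S(SKI)) in 7 ≤ 8 steps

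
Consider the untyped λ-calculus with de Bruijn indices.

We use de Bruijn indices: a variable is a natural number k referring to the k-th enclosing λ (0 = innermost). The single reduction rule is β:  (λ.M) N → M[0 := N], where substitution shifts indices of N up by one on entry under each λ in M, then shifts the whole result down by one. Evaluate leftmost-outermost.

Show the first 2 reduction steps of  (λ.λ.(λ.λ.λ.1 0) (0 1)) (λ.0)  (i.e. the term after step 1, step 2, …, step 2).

  start: (λ.λ.(λ.λ.λ.1 0) (0 1)) (λ.0)
  [1] λ.(λ.λ.λ.1 0) (0 (λ.0))
  [2] λ.λ.λ.1 0

Answer: after 2 steps: λ.λ.λ.1 0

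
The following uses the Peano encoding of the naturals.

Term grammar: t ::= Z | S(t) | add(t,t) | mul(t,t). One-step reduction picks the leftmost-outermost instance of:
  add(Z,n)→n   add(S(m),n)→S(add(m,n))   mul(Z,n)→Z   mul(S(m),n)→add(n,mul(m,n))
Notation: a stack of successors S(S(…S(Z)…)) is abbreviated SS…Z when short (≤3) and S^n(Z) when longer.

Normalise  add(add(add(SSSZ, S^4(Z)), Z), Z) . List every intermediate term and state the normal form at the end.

  start: add(add(add(SSSZ, S^4(Z)), Z), Z)
  →1  add(add(S(add(SSZ, S^4(Z))), Z), Z)
  →2  add(S(add(add(SSZ, S^4(Z)), Z)), Z)
  →3  S(add(add(add(SSZ, S^4(Z)), Z), Z))
  →4  S(add(add(S(add(SZ, S^4(Z))), Z), Z))
  →5  S(add(S(add(add(SZ, S^4(Z)), Z)), Z))
  →6  S(S(add(add(add(SZ, S^4(Z)), Z), Z)))
  →7  S(S(add(add(S(add(Z, S^4(Z))), Z), Z)))
  →8  S(S(add(S(add(add(Z, S^4(Z)), Z)), Z)))
  →9  S(S(S(add(add(add(Z, S^4(Z)), Z), Z))))
  →10  S(S(S(add(add(S^4(Z), Z), Z))))
  →11  S(S(S(add(S(add(SSSZ, Z)), Z))))
  →12  S(S(S(S(add(add(SSSZ, Z), Z)))))
  →13  S(S(S(S(add(S(add(SSZ, Z)), Z)))))
  →14  S(S(S(S(S(add(add(SSZ, Z), Z))))))
  →15  S(S(S(S(S(add(S(add(SZ, Z)), Z))))))
  →16  S(S(S(S(S(S(add(add(SZ, Z), Z)))))))
  →17  S(S(S(S(S(S(add(S(add(Z, Z)), Z)))))))
  →18  S(S(S(S(S(S(S(add(add(Z, Z), Z))))))))
  →19  S(S(S(S(S(S(S(add(Z, Z))))))))
  →20  S^7(Z)

Answer: normal form = S^7(Z)  (in 20 steps)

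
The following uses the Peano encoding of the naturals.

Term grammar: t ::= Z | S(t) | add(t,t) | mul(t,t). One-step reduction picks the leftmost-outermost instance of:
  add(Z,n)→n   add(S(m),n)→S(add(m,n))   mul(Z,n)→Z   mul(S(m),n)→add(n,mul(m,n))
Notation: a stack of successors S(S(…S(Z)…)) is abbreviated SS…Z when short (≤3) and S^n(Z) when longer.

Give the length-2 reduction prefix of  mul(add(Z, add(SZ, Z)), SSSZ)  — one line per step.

  start: mul(add(Z, add(SZ, Z)), SSSZ)
  step 1: mul(add(SZ, Z), SSSZ)
  step 2: mul(S(add(Z, Z)), SSSZ)

Answer: after 2 steps: mul(S(add(Z, Z)), SSSZ)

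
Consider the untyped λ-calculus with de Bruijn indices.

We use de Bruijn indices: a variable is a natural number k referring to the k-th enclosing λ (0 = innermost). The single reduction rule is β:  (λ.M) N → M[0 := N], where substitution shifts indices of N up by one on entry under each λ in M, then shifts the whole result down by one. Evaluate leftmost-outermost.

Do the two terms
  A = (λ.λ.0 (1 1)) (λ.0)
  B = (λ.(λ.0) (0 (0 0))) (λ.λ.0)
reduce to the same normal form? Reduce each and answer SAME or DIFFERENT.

Term A:
  start: (λ.λ.0 (1 1)) (λ.0)
  →1  λ.0 ((λ.0) (λ.0))
  →2  λ.0 (λ.0)

Term B:
  start: (λ.(λ.0) (0 (0 0))) (λ.λ.0)
  →1  (λ.0) ((λ.λ.0) ((λ.λ.0) (λ.λ.0)))
  →2  (λ.λ.0) ((λ.λ.0) (λ.λ.0))
  →3  λ.0

Answer: DIFFERENT — A ⇓ λ.0 (λ.0), B ⇓ λ.0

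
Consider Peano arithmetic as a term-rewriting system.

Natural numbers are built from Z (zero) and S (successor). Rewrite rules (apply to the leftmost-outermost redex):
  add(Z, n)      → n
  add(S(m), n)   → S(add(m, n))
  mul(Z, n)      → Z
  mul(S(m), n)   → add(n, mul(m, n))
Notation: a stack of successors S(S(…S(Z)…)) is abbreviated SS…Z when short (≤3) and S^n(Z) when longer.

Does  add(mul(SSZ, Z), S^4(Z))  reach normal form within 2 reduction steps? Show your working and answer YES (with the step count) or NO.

Answer: NO — after 2 steps the term is add(mul(SZ, Z), S^4(Z)), not yet normal

Reduction:
  start: add(mul(SSZ, Z), S^4(Z))
  [1] add(add(Z, mul(SZ, Z)), S^4(Z))
  [2] add(mul(SZ, Z), S^4(Z))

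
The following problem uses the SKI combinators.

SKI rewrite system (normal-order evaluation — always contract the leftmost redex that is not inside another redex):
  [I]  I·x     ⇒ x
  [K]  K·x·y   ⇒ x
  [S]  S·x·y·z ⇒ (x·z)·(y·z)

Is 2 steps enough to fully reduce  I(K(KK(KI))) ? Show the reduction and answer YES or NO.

Answer: YES — reaches normal form KK in 2 ≤ 2 steps

Working:
  start: I(K(KK(KI)))
  →1  K(KK(KI))
  →2  KK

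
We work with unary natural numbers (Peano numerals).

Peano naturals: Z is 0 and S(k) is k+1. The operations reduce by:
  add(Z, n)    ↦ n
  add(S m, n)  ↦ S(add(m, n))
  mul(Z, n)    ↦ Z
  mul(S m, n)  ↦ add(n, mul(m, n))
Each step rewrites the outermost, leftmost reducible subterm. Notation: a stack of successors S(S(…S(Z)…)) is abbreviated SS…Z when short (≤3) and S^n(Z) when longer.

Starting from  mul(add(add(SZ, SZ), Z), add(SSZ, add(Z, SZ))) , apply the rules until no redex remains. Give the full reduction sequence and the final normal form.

  start: mul(add(add(SZ, SZ), Z), add(SSZ, add(Z, SZ)))
  →1  mul(add(S(add(Z, SZ)), Z), add(SSZ, add(Z, SZ)))
  →2  mul(S(add(add(Z, SZ), Z)), add(SSZ, add(Z, SZ)))
  →3  add(add(SSZ, add(Z, SZ)), mul(add(add(Z, SZ), Z), add(SSZ, add(Z, SZ))))
  →4  add(S(add(SZ, add(Z, SZ))), mul(add(add(Z, SZ), Z), add(SSZ, add(Z, SZ))))
  →5  S(add(add(SZ, add(Z, SZ)), mul(add(add(Z, SZ), Z), add(SSZ, add(Z, SZ)))))
  →6  S(add(S(add(Z, add(Z, SZ))), mul(add(add(Z, SZ), Z), add(SSZ, add(Z, SZ)))))
  →7  S(S(add(add(Z, add(Z, SZ)), mul(add(add(Z, SZ), Z), add(SSZ, add(Z, SZ))))))
  →8  S(S(add(add(Z, SZ), mul(add(add(Z, SZ), Z), add(SSZ, add(Z, SZ))))))
  →9  S(S(add(SZ, mul(add(add(Z, SZ), Z), add(SSZ, add(Z, SZ))))))
  →10  S(S(S(add(Z, mul(add(add(Z, SZ), Z), add(SSZ, add(Z, SZ)))))))
  →11  S(S(S(mul(add(add(Z, SZ), Z), add(SSZ, add(Z, SZ))))))
  →12  S(S(S(mul(add(SZ, Z), add(SSZ, add(Z, SZ))))))
  →13  S(S(S(mul(S(add(Z, Z)), add(SSZ, add(Z, SZ))))))
  →14  S(S(S(add(add(SSZ, add(Z, SZ)), mul(add(Z, Z), add(SSZ, add(Z, SZ)))))))
  →15  S(S(S(add(S(add(SZ, add(Z, SZ))), mul(add(Z, Z), add(SSZ, add(Z, SZ)))))))
  →16  S(S(S(S(add(add(SZ, add(Z, SZ)), mul(add(Z, Z), add(SSZ, add(Z, SZ))))))))
  →17  S(S(S(S(add(S(add(Z, add(Z, SZ))), mul(add(Z, Z), add(SSZ, add(Z, SZ))))))))
  →18  S(S(S(S(S(add(add(Z, add(Z, SZ)), mul(add(Z, Z), add(SSZ, add(Z, SZ)))))))))
  →19  S(S(S(S(S(add(add(Z, SZ), mul(add(Z, Z), add(SSZ, add(Z, SZ)))))))))
  →20  S(S(S(S(S(add(SZ, mul(add(Z, Z), add(SSZ, add(Z, SZ)))))))))
  →21  S(S(S(S(S(S(add(Z, mul(add(Z, Z), add(SSZ, add(Z, SZ))))))))))
  →22  S(S(S(S(S(S(mul(add(Z, Z), add(SSZ, add(Z, SZ)))))))))
  →23  S(S(S(S(S(S(mul(Z, add(SSZ, add(Z, SZ)))))))))
  →24  S^6(Z)

Answer: normal form = S^6(Z)  (in 24 steps)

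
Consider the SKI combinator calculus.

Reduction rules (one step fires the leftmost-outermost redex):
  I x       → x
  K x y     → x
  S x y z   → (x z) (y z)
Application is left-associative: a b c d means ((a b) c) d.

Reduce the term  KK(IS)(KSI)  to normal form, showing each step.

Answer: normal form = KS  (in 2 steps)

Working:
  start: KK(IS)(KSI)
  [1] K(KSI)
  [2] KS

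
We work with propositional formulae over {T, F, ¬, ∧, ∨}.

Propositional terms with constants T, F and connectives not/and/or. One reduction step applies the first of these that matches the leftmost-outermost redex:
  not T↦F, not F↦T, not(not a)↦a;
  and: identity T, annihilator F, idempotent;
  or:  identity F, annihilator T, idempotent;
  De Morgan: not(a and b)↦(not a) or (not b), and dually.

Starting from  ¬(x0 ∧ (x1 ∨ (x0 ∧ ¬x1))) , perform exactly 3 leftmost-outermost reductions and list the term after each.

Answer: after 3 steps: ¬x0 ∨ (¬x1 ∧ (¬x0 ∨ ¬¬x1))

Reduction:
  start: ¬(x0 ∧ (x1 ∨ (x0 ∧ ¬x1)))
  step 1: ¬x0 ∨ ¬(x1 ∨ (x0 ∧ ¬x1))
  step 2: ¬x0 ∨ (¬x1 ∧ ¬(x0 ∧ ¬x1))
  step 3: ¬x0 ∨ (¬x1 ∧ (¬x0 ∨ ¬¬x1))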